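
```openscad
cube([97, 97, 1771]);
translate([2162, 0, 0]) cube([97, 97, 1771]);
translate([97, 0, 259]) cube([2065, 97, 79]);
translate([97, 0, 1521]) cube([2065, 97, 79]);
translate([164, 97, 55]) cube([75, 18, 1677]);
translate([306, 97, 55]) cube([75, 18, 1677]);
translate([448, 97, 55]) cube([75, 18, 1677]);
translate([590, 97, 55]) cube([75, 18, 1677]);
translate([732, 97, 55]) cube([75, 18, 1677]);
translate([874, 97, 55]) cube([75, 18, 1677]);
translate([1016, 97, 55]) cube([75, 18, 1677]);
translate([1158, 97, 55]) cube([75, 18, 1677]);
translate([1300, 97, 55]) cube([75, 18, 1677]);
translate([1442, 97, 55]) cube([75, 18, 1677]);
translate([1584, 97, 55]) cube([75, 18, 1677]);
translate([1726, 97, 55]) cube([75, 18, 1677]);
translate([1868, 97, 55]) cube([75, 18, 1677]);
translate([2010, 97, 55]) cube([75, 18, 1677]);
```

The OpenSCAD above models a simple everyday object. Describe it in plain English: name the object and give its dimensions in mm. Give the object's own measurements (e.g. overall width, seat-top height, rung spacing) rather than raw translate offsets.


A fence section. Two 97×97 mm posts, 1771 mm tall, stand on the floor with a clear span of 2065 mm between their inner faces. Two horizontal rails of 97×79 mm section span the gap between the posts with their undersides at z = 259 mm and z = 1521 mm, flush with the posts' −y face. 14 pickets, each 75 mm wide, 18 mm thick and 1677 mm tall, are fixed to the +y face of the rails with their bottoms at z = 55 mm, spaced across the span with a 67 mm gap after the −x post and between neighbouring pickets, with 77 mm left before the +x post.


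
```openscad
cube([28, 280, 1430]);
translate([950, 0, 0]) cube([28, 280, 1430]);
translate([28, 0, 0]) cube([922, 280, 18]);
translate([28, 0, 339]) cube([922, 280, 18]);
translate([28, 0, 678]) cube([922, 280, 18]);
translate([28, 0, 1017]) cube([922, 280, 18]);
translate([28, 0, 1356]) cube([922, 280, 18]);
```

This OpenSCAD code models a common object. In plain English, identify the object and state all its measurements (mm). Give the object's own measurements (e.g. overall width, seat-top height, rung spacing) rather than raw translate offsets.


An open bookshelf. Two side panels, each 28 mm thick, 280 mm deep and 1430 mm tall, stand 978 mm apart (outside-to-outside). Between them sit 5 shelves, each 18 mm thick and 280 mm deep, spanning the full gap between the sides. The bottom shelf rests on the floor (its underside at z = 0) and the clear gap between one shelf's top and the next shelf's underside is 321 mm.


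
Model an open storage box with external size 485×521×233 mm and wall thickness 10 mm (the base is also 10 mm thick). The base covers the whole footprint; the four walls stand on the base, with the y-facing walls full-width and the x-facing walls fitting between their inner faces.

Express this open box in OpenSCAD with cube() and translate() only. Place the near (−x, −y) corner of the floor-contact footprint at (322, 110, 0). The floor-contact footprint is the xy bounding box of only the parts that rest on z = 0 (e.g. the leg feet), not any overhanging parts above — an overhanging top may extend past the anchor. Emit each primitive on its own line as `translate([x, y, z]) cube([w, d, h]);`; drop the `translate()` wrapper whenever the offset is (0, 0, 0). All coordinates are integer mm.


translate([322, 110, 0]) cube([485, 521, 10]);
translate([322, 110, 10]) cube([485, 10, 223]);
translate([322, 621, 10]) cube([485, 10, 223]);
translate([322, 120, 10]) cube([10, 501, 223]);
translate([797, 120, 10]) cube([10, 501, 223]);


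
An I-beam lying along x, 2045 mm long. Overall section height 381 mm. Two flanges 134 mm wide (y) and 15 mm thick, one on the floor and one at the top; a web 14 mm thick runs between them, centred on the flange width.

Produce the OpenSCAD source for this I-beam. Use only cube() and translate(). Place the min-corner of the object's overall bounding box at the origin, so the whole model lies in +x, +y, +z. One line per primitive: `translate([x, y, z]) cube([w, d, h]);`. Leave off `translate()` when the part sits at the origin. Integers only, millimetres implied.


cube([2045, 134, 15]);
translate([0, 60, 15]) cube([2045, 14, 351]);
translate([0, 0, 366]) cube([2045, 134, 15]);


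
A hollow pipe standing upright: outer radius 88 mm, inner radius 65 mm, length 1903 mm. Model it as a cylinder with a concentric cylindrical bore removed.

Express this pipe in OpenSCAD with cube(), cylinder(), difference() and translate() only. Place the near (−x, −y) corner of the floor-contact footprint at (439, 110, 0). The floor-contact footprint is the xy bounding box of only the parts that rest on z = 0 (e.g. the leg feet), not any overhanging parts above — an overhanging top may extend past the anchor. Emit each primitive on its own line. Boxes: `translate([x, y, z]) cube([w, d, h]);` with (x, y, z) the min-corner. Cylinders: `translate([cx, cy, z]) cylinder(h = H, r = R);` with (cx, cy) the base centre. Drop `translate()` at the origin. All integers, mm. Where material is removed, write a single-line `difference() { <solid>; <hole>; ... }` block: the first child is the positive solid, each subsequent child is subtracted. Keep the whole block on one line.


difference() { translate([527, 198, 0]) cylinder(h = 1903, r = 88); translate([527, 198, 0]) cylinder(h = 1903, r = 65); }


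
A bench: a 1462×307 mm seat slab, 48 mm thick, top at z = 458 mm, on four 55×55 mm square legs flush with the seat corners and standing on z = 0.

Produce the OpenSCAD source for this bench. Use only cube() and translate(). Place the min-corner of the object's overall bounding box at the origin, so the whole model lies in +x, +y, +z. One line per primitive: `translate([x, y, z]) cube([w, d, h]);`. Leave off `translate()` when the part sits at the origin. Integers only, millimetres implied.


// leg_h = 458 − 48 = 410
translate([0, 0, 410]) cube([1462, 307, 48]);
cube([55, 55, 410]);
translate([0, 252, 0]) cube([55, 55, 410]);
translate([1407, 0, 0]) cube([55, 55, 410]);
translate([1407, 252, 0]) cube([55, 55, 410]);


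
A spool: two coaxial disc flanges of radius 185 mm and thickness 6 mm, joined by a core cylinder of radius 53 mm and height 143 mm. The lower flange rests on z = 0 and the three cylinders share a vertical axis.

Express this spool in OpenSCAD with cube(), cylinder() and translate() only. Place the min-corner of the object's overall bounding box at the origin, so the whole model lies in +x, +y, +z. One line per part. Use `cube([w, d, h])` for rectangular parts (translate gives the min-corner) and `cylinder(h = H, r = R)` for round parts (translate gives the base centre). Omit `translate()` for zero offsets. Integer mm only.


translate([185, 185, 0]) cylinder(h = 6, r = 185);
translate([185, 185, 6]) cylinder(h = 143, r = 53);
translate([185, 185, 149]) cylinder(h = 6, r = 185);


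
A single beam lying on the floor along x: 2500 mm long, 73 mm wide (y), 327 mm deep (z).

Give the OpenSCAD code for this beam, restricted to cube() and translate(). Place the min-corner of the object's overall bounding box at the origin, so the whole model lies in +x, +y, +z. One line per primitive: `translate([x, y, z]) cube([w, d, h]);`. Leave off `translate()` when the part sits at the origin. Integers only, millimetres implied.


cube([2500, 73, 327]);


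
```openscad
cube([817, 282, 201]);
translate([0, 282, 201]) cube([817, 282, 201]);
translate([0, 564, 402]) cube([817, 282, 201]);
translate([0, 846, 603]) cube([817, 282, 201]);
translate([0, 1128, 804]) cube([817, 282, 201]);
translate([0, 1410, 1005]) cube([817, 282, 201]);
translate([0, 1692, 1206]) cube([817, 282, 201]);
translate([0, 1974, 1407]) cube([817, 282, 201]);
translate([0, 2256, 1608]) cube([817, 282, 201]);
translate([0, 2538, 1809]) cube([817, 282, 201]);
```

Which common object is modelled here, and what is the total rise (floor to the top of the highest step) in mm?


A staircase. The total rise is 2010 mm.

10 identical blocks, each offset up and back from the previous — a staircase. Each step is 201 mm tall and there are 10 of them, so the total rise is 10 × 201 = 2010 mm.


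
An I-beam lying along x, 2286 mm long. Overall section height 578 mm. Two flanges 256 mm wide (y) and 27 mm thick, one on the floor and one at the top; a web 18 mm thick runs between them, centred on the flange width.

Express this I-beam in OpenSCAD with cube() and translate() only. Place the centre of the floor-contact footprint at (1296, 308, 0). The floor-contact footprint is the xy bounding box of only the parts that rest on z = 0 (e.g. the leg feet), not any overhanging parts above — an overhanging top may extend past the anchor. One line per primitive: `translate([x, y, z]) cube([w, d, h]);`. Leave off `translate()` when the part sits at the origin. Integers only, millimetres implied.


translate([153, 180, 0]) cube([2286, 256, 27]);
translate([153, 299, 27]) cube([2286, 18, 524]);
translate([153, 180, 551]) cube([2286, 256, 27]);


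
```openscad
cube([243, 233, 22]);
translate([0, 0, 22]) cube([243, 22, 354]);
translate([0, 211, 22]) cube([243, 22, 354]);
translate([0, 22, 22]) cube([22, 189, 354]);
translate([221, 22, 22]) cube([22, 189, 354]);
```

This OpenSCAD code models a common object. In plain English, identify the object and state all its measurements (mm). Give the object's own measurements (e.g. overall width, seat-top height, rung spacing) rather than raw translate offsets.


An open-topped rectangular box: outside dimensions 243×233×376 mm, with a uniform wall and base thickness of 22 mm. The base is a full 243×233 slab on the floor; four walls sit on top of the base. The front and back walls (the −y and +y sides) span the full width; the two side walls fit between them.


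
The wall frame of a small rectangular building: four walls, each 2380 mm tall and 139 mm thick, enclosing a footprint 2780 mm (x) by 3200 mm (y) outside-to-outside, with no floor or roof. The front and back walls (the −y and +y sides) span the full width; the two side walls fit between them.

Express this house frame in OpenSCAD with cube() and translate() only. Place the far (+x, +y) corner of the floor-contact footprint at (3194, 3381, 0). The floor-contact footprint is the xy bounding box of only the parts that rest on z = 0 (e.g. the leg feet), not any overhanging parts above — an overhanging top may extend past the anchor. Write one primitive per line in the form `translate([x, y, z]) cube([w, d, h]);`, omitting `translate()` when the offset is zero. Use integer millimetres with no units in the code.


translate([414, 181, 0]) cube([2780, 139, 2380]);
translate([414, 3242, 0]) cube([2780, 139, 2380]);
translate([414, 320, 0]) cube([139, 2922, 2380]);
translate([3055, 320, 0]) cube([139, 2922, 2380]);


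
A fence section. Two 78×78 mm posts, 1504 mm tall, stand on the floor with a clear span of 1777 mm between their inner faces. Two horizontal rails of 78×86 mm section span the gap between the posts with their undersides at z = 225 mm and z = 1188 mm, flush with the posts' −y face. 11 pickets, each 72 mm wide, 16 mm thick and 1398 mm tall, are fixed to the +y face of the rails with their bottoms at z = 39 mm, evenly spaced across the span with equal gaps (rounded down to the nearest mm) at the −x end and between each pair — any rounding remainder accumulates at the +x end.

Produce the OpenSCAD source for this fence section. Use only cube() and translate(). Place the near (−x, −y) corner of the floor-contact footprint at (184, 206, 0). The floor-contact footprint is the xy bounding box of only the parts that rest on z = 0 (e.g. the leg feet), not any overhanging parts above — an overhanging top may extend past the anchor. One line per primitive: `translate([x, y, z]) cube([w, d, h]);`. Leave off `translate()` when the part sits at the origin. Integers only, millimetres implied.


translate([184, 206, 0]) cube([78, 78, 1504]);
translate([2039, 206, 0]) cube([78, 78, 1504]);
translate([262, 206, 225]) cube([1777, 78, 86]);
translate([262, 206, 1188]) cube([1777, 78, 86]);
translate([344, 284, 39]) cube([72, 16, 1398]);
translate([498, 284, 39]) cube([72, 16, 1398]);
translate([652, 284, 39]) cube([72, 16, 1398]);
translate([806, 284, 39]) cube([72, 16, 1398]);
translate([960, 284, 39]) cube([72, 16, 1398]);
translate([1114, 284, 39]) cube([72, 16, 1398]);
translate([1268, 284, 39]) cube([72, 16, 1398]);
translate([1422, 284, 39]) cube([72, 16, 1398]);
translate([1576, 284, 39]) cube([72, 16, 1398]);
translate([1730, 284, 39]) cube([72, 16, 1398]);
translate([1884, 284, 39]) cube([72, 16, 1398]);


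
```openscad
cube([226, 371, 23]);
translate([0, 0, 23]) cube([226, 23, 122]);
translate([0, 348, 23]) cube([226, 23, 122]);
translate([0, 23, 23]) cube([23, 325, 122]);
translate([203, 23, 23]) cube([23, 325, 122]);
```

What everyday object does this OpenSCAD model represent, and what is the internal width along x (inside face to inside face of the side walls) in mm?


An open box. The internal width is 180 mm.

A 226×371 base slab with four walls standing on it — an open box. The base is 226 mm wide and the walls are 23 mm thick, so the internal width is 226 − 2 × 23 = 180 mm.


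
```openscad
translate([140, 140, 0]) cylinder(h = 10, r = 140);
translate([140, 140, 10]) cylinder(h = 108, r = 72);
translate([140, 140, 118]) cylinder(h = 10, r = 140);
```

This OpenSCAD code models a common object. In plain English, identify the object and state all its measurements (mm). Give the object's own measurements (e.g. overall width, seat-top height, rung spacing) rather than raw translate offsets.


A spool: two coaxial disc flanges of radius 140 mm and thickness 10 mm, joined by a core cylinder of radius 72 mm and height 108 mm. The lower flange rests on z = 0 and the three cylinders share a vertical axis.


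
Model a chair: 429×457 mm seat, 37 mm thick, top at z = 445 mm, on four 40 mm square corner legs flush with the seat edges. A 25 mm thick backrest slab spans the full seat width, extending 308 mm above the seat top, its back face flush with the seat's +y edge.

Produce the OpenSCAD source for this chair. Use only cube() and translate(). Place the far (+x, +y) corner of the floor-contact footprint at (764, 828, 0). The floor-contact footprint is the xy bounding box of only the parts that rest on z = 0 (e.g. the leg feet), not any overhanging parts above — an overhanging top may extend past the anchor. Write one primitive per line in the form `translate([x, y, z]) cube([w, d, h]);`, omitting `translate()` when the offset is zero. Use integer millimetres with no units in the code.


translate([335, 371, 408]) cube([429, 457, 37]);
translate([335, 371, 0]) cube([40, 40, 408]);
translate([724, 371, 0]) cube([40, 40, 408]);
translate([335, 788, 0]) cube([40, 40, 408]);
translate([724, 788, 0]) cube([40, 40, 408]);
translate([335, 803, 445]) cube([429, 25, 308]);


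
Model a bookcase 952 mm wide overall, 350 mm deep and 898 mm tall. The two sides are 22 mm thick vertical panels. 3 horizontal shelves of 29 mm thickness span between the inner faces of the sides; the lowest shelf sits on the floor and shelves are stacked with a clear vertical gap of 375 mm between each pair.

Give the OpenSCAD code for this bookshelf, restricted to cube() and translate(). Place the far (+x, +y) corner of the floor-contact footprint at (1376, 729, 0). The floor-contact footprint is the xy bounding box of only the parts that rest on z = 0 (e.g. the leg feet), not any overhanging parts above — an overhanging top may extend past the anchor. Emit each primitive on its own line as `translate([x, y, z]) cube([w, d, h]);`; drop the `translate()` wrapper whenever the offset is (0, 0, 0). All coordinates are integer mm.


translate([424, 379, 0]) cube([22, 350, 898]);
translate([1354, 379, 0]) cube([22, 350, 898]);
translate([446, 379, 0]) cube([908, 350, 29]);
translate([446, 379, 404]) cube([908, 350, 29]);
translate([446, 379, 808]) cube([908, 350, 29]);


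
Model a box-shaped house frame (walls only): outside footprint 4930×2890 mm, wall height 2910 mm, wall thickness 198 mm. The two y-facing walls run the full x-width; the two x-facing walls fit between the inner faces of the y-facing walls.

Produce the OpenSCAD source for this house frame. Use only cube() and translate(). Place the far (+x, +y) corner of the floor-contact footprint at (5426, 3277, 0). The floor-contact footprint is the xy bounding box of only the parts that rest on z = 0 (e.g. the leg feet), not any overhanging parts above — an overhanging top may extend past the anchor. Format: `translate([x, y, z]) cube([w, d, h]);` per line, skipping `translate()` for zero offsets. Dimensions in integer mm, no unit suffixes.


translate([496, 387, 0]) cube([4930, 198, 2910]);
translate([496, 3079, 0]) cube([4930, 198, 2910]);
translate([496, 585, 0]) cube([198, 2494, 2910]);
translate([5228, 585, 0]) cube([198, 2494, 2910]);


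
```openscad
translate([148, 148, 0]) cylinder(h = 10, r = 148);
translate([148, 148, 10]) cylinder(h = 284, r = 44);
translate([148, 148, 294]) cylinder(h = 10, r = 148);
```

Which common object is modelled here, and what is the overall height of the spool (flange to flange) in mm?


A spool. The overall height is 304 mm.

Three coaxial cylinders, large–small–large — a spool. Two 10 mm flanges and a 284 mm core give 10 + 284 + 10 = 304 mm.


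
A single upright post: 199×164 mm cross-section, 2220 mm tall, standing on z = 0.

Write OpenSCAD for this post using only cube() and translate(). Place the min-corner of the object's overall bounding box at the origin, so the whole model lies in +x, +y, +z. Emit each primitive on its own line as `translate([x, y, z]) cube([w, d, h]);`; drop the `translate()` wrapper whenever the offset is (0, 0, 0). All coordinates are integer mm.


cube([199, 164, 2220]);


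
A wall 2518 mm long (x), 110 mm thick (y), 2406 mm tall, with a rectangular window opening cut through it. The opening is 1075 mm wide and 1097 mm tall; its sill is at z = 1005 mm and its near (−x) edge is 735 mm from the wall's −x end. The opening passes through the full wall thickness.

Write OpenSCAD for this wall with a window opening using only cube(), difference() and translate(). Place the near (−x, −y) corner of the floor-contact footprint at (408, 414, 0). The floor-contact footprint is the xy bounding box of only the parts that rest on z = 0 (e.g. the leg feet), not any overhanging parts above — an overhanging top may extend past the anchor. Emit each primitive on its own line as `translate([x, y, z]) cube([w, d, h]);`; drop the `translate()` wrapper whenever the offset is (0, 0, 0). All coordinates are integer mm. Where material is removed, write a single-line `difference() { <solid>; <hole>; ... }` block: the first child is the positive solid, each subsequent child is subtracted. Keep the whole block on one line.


difference() { translate([408, 414, 0]) cube([2518, 110, 2406]); translate([1143, 414, 1005]) cube([1075, 110, 1097]); }


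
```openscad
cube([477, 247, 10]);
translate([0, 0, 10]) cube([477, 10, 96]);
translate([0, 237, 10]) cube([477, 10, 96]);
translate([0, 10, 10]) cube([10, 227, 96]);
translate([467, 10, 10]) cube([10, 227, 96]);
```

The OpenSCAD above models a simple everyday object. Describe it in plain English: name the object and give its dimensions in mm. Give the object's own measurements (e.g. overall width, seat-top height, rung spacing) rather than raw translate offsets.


An open-topped rectangular box: outside dimensions 477×247×106 mm, with a uniform wall and base thickness of 10 mm. The base is a full 477×247 slab on the floor; four walls sit on top of the base. The front and back walls (the −y and +y sides) span the full width; the two side walls fit between them.


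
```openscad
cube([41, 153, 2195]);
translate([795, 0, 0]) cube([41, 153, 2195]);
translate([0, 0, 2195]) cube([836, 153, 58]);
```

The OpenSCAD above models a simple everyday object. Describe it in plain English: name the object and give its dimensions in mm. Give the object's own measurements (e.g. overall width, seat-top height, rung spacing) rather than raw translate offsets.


A door frame. The clear opening is 754 mm wide and 2195 mm high. Two 41 mm wide jambs, 153 mm deep, stand either side of the opening from the floor to the top of the opening. A 58 mm thick head sits across the top of both jambs, spanning the full outside width of the frame.


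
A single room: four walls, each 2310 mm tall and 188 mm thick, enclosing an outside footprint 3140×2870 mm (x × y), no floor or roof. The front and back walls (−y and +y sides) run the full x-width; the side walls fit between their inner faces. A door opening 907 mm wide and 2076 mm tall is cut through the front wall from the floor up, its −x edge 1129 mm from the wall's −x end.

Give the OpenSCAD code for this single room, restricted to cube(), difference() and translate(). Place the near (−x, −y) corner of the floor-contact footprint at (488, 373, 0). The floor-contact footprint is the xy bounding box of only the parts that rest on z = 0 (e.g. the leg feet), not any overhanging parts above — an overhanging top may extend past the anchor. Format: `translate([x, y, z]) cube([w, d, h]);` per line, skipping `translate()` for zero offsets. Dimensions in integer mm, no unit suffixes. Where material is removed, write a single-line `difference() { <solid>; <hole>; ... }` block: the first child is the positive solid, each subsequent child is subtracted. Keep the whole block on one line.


difference() { translate([488, 373, 0]) cube([3140, 188, 2310]); translate([1617, 373, 0]) cube([907, 188, 2076]); }
translate([488, 3055, 0]) cube([3140, 188, 2310]);
translate([488, 561, 0]) cube([188, 2494, 2310]);
translate([3440, 561, 0]) cube([188, 2494, 2310]);


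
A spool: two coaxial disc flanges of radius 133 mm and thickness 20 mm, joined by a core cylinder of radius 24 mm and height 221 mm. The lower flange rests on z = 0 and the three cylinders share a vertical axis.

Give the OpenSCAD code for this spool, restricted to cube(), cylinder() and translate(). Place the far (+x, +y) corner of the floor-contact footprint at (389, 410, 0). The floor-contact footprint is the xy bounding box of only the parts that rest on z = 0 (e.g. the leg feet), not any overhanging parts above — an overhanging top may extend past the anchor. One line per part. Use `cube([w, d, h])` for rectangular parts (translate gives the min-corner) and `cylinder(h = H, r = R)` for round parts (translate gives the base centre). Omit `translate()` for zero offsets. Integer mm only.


translate([256, 277, 0]) cylinder(h = 20, r = 133);
translate([256, 277, 20]) cylinder(h = 221, r = 24);
translate([256, 277, 241]) cylinder(h = 20, r = 133);


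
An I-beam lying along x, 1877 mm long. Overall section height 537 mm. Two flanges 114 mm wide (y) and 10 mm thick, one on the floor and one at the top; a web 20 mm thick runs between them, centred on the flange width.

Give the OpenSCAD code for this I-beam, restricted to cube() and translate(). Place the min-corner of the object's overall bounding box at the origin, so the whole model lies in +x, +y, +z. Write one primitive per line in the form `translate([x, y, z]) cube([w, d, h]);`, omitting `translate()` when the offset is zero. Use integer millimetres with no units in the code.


cube([1877, 114, 10]);
translate([0, 47, 10]) cube([1877, 20, 517]);
translate([0, 0, 527]) cube([1877, 114, 10]);


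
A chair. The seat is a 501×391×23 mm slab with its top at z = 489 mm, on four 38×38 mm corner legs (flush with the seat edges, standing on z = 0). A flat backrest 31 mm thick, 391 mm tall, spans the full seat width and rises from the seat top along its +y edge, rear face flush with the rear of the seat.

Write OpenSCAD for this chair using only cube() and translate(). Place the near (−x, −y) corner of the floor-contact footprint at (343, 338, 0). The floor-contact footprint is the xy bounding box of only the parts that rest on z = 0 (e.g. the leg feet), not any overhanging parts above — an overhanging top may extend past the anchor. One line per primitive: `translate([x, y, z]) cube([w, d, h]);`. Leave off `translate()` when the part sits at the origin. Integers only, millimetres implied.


translate([343, 338, 466]) cube([501, 391, 23]);
translate([343, 338, 0]) cube([38, 38, 466]);
translate([806, 338, 0]) cube([38, 38, 466]);
translate([343, 691, 0]) cube([38, 38, 466]);
translate([806, 691, 0]) cube([38, 38, 466]);
translate([343, 698, 489]) cube([501, 31, 391]);


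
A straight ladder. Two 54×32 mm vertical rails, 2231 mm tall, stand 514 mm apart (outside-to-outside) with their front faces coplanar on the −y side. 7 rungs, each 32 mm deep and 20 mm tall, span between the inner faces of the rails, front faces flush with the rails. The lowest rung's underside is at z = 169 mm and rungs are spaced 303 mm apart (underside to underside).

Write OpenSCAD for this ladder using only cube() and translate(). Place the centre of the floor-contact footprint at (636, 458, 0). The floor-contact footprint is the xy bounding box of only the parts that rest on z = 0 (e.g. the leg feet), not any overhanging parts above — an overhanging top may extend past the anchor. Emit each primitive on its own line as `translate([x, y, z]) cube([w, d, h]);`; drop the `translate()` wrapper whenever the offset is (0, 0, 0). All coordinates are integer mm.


translate([379, 442, 0]) cube([54, 32, 2231]);
translate([839, 442, 0]) cube([54, 32, 2231]);
translate([433, 442, 169]) cube([406, 32, 20]);
translate([433, 442, 472]) cube([406, 32, 20]);
translate([433, 442, 775]) cube([406, 32, 20]);
translate([433, 442, 1078]) cube([406, 32, 20]);
translate([433, 442, 1381]) cube([406, 32, 20]);
translate([433, 442, 1684]) cube([406, 32, 20]);
translate([433, 442, 1987]) cube([406, 32, 20]);


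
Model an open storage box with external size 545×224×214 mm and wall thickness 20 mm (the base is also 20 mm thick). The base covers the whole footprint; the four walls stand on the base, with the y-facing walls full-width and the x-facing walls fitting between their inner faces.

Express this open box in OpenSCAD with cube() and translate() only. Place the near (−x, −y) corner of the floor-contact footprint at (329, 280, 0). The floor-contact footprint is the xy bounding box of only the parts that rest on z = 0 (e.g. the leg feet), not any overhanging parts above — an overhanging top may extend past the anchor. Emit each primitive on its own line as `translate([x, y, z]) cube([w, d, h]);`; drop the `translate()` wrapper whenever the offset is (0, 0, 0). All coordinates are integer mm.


translate([329, 280, 0]) cube([545, 224, 20]);
translate([329, 280, 20]) cube([545, 20, 194]);
translate([329, 484, 20]) cube([545, 20, 194]);
translate([329, 300, 20]) cube([20, 184, 194]);
translate([854, 300, 20]) cube([20, 184, 194]);


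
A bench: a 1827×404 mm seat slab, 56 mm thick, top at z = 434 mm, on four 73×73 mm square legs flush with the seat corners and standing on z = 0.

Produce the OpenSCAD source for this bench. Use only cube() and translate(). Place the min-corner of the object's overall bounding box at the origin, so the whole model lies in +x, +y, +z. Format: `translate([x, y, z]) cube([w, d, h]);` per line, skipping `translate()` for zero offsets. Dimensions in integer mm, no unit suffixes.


// leg_h = 434 − 56 = 378
translate([0, 0, 378]) cube([1827, 404, 56]);
cube([73, 73, 378]);
translate([0, 331, 0]) cube([73, 73, 378]);
translate([1754, 0, 0]) cube([73, 73, 378]);
translate([1754, 331, 0]) cube([73, 73, 378]);


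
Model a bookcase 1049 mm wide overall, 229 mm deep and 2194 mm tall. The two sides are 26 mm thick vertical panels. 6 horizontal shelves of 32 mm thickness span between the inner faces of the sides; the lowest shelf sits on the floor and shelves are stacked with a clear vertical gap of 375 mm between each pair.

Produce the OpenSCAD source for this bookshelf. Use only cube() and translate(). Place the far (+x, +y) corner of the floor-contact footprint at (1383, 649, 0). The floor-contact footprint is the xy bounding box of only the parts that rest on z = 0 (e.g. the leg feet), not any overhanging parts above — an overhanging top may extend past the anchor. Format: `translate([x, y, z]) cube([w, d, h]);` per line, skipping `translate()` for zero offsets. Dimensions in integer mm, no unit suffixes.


translate([334, 420, 0]) cube([26, 229, 2194]);
translate([1357, 420, 0]) cube([26, 229, 2194]);
translate([360, 420, 0]) cube([997, 229, 32]);
translate([360, 420, 407]) cube([997, 229, 32]);
translate([360, 420, 814]) cube([997, 229, 32]);
translate([360, 420, 1221]) cube([997, 229, 32]);
translate([360, 420, 1628]) cube([997, 229, 32]);
translate([360, 420, 2035]) cube([997, 229, 32]);


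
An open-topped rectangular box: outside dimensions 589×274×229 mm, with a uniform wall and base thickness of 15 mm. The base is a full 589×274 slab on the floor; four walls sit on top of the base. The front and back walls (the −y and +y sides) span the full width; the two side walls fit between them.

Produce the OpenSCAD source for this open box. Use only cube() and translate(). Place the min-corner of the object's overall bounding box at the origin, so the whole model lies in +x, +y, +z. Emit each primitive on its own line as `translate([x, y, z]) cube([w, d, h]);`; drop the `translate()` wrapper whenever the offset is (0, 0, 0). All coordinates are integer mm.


cube([589, 274, 15]);
translate([0, 0, 15]) cube([589, 15, 214]);
translate([0, 259, 15]) cube([589, 15, 214]);
translate([0, 15, 15]) cube([15, 244, 214]);
translate([574, 15, 15]) cube([15, 244, 214]);


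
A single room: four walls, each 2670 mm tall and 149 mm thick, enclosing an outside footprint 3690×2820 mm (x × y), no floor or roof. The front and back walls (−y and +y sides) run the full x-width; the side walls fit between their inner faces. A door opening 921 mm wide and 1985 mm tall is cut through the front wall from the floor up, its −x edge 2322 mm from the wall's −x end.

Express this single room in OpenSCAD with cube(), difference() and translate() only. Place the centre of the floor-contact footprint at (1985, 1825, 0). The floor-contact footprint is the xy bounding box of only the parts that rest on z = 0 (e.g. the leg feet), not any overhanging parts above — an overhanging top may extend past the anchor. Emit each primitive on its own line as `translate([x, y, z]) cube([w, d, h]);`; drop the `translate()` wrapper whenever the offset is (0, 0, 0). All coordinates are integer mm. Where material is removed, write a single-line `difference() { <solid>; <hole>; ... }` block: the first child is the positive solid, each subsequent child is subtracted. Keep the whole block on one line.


difference() { translate([140, 415, 0]) cube([3690, 149, 2670]); translate([2462, 415, 0]) cube([921, 149, 1985]); }
translate([140, 3086, 0]) cube([3690, 149, 2670]);
translate([140, 564, 0]) cube([149, 2522, 2670]);
translate([3681, 564, 0]) cube([149, 2522, 2670]);


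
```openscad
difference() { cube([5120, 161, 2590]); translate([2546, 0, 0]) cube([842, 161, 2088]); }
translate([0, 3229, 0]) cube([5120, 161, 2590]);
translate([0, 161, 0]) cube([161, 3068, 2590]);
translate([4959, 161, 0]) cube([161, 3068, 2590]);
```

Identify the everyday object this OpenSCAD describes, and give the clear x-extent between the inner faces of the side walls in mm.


A single room. The interior width is 4798 mm.

Four walls enclosing a rectangle with a door in the front wall — a room. Outside width 5120 minus two 161 mm walls gives 4798 mm.


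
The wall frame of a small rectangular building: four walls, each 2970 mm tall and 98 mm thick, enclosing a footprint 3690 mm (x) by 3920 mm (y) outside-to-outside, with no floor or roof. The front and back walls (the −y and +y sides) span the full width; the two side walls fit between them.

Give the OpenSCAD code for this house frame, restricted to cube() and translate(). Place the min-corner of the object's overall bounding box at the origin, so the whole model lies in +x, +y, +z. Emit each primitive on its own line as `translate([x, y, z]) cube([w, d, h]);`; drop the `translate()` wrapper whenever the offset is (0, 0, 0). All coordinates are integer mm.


cube([3690, 98, 2970]);
translate([0, 3822, 0]) cube([3690, 98, 2970]);
translate([0, 98, 0]) cube([98, 3724, 2970]);
translate([3592, 98, 0]) cube([98, 3724, 2970]);


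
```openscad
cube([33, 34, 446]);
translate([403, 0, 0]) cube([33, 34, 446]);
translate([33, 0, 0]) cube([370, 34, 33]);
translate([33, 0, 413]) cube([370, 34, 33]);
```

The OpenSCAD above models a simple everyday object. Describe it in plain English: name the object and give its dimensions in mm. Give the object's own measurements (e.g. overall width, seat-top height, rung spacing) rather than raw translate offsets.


A rectangular picture frame lying in the x–z plane (depth along y). The opening is 370 mm wide (x) by 380 mm tall (z), surrounded by a border 33 mm wide on all four sides. The frame is 34 mm deep and is made of two full-height vertical stiles with two horizontal rails fitted between them.


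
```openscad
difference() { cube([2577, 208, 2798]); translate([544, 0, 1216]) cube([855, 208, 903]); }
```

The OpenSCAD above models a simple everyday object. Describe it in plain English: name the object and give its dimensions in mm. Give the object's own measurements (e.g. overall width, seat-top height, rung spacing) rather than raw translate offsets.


A wall 2577 mm long (x), 208 mm thick (y), 2798 mm tall, with a rectangular window opening cut through it. The opening is 855 mm wide and 903 mm tall; its sill is at z = 1216 mm and its near (−x) edge is 544 mm from the wall's −x end. The opening passes through the full wall thickness.


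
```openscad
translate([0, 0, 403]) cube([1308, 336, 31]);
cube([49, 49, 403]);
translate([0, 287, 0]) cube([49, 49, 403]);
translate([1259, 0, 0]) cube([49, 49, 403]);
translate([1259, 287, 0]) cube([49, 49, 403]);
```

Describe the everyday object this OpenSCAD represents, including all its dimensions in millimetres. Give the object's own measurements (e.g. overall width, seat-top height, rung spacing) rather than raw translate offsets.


A long wooden bench with a 1308 mm (x) × 336 mm (y) seat, 31 mm thick, its top surface 434 mm above the floor. Four 49 mm square legs at the seat corners, flush with the edges, run from z = 0 to the seat underside.


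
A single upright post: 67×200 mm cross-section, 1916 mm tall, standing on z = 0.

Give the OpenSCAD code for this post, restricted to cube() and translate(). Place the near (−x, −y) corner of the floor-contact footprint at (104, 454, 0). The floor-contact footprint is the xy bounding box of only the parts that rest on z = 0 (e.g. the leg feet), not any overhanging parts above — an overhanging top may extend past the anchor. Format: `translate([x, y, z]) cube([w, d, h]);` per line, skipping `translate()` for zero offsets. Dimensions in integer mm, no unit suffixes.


translate([104, 454, 0]) cube([67, 200, 1916]);


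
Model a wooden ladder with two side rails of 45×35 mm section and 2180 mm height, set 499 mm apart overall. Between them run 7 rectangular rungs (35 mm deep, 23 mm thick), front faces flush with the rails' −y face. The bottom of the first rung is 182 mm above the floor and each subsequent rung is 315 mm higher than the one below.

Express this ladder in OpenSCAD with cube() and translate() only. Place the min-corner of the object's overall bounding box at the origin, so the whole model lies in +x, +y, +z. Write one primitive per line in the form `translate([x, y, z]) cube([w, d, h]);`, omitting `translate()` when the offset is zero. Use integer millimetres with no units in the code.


cube([45, 35, 2180]);
translate([454, 0, 0]) cube([45, 35, 2180]);
translate([45, 0, 182]) cube([409, 35, 23]);
translate([45, 0, 497]) cube([409, 35, 23]);
translate([45, 0, 812]) cube([409, 35, 23]);
translate([45, 0, 1127]) cube([409, 35, 23]);
translate([45, 0, 1442]) cube([409, 35, 23]);
translate([45, 0, 1757]) cube([409, 35, 23]);
translate([45, 0, 2072]) cube([409, 35, 23]);


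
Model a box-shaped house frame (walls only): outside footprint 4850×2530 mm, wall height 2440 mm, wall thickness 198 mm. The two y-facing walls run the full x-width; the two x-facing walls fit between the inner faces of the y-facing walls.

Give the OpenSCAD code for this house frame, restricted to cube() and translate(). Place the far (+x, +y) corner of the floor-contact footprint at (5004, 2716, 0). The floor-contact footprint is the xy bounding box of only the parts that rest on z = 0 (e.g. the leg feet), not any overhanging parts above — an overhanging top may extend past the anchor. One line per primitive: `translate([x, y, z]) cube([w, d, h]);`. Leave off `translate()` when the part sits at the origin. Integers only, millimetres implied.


translate([154, 186, 0]) cube([4850, 198, 2440]);
translate([154, 2518, 0]) cube([4850, 198, 2440]);
translate([154, 384, 0]) cube([198, 2134, 2440]);
translate([4806, 384, 0]) cube([198, 2134, 2440]);


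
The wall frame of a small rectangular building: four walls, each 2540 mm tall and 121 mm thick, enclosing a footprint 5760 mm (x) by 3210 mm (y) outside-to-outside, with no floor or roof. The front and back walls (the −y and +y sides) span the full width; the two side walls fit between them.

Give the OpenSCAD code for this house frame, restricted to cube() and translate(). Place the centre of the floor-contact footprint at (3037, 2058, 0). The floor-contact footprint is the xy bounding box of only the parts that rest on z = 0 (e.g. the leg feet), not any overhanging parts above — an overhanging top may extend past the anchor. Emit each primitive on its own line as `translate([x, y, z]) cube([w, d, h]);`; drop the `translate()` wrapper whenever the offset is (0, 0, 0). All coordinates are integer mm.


translate([157, 453, 0]) cube([5760, 121, 2540]);
translate([157, 3542, 0]) cube([5760, 121, 2540]);
translate([157, 574, 0]) cube([121, 2968, 2540]);
translate([5796, 574, 0]) cube([121, 2968, 2540]);


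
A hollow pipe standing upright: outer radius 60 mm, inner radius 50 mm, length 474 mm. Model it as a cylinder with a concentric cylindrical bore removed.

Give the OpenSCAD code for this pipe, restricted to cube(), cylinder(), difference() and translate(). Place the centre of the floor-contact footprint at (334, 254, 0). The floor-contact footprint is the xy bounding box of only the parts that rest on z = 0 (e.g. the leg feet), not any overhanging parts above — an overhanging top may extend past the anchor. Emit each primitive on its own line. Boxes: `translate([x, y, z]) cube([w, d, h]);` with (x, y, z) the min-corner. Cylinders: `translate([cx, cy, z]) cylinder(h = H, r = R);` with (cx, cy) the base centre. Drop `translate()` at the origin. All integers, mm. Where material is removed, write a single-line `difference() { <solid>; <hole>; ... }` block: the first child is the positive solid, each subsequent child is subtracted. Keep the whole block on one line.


difference() { translate([334, 254, 0]) cylinder(h = 474, r = 60); translate([334, 254, 0]) cylinder(h = 474, r = 50); }


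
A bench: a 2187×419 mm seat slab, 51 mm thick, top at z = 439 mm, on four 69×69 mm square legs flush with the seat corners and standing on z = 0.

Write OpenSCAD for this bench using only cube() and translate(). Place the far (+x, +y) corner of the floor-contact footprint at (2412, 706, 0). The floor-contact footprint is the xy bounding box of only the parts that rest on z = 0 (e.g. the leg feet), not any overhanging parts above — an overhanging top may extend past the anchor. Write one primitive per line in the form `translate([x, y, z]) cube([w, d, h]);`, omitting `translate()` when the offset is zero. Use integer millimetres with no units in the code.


translate([225, 287, 388]) cube([2187, 419, 51]);
translate([225, 287, 0]) cube([69, 69, 388]);
translate([225, 637, 0]) cube([69, 69, 388]);
translate([2343, 287, 0]) cube([69, 69, 388]);
translate([2343, 637, 0]) cube([69, 69, 388]);
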